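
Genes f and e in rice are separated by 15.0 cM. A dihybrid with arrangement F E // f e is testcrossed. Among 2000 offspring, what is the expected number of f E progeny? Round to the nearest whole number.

A map distance of 15.0 cM corresponds to a recombination frequency of 0.150.
The F1 is F E / f e, so f E is a recombinant gamete class with expected frequency r/2 = 0.150/2 = 0.0750.
Expected number = 0.0750 × 2000 = 150.00 ≈ 150.

150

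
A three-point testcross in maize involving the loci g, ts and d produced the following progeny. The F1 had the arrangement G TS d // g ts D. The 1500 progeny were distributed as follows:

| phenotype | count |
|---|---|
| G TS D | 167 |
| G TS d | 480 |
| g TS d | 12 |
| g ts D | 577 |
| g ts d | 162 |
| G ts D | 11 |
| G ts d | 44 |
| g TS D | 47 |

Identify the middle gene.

The two rarest classes, g TS d and G ts D, are the double crossovers. Comparing them with the parentals, only the g allele has switched, so g is the middle locus and the order is d – g – ts.

g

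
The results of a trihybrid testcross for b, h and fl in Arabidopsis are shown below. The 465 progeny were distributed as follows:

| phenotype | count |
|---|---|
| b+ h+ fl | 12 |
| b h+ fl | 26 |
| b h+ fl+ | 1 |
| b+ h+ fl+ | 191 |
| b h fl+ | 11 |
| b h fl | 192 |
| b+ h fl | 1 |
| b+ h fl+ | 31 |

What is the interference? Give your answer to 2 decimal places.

The two most frequent reciprocal classes, b+ h+ fl+ and b h fl, are the parental types, so the F1 was b+ h+ fl+ / b h fl.
The two rarest classes, b h+ fl+ and b+ h fl, are the double crossovers. Comparing them with the parentals, only the b allele has switched, so b is the middle locus and the order is fl – b – h.
fl–b: (23 + 2)/465 = 0.0538; b–h: (57 + 2)/465 = 0.1269.
Expected DCO frequency = 0.0538 × 0.1269 ≈ 0.00683; observed = 2/465 ≈ 0.00430.
Coefficient of coincidence = 0.00430/0.00683 ≈ 0.63; interference = 1 − 0.63 = 0.37.

0.37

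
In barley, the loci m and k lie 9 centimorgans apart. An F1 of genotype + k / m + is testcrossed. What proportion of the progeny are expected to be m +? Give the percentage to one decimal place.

A map distance of 9 centimorgans corresponds to a recombination frequency of 0.090.
The F1 is + k / m +, so m + is a parental gamete class with expected frequency (1 − r)/2 = 0.910/2 = 0.4550.
That is 0.4550 = 45.5% of the progeny.

45.5%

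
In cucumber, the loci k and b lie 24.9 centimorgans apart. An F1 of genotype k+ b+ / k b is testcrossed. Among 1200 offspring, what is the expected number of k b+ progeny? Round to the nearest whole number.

A map distance of 24.9 centimorgans corresponds to a recombination frequency of 0.249.
The F1 is k+ b+ / k b, so k b+ is a recombinant gamete class with expected frequency r/2 = 0.249/2 = 0.1245.
Expected number = 0.1245 × 1200 = 149.40 ≈ 149.

149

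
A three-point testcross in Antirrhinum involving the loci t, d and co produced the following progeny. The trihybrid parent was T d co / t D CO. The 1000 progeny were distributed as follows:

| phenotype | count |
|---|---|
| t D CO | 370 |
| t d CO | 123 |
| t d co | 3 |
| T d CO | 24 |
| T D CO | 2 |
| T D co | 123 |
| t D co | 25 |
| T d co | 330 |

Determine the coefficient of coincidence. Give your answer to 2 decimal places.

The two rarest classes, t d co and T D CO, are the double crossovers. Comparing them with the parentals, only the t allele has switched, so t is the middle locus and the order is co – t – d.
co–t: (49 + 5)/1000 = 0.0540; t–d: (246 + 5)/1000 = 0.2510.
Expected DCO frequency = 0.0540 × 0.2510 ≈ 0.01355; observed = 5/1000 ≈ 0.00500.
Coefficient of coincidence = 0.00500/0.01355 ≈ 0.37.

0.37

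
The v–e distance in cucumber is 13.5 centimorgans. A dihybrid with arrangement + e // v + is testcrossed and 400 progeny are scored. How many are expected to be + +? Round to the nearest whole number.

27

A map distance of 13.5 centimorgans corresponds to a recombination frequency of 0.135.
The F1 is + e / v +, so + + is a recombinant gamete class with expected frequency r/2 = 0.135/2 = 0.0675.
Expected number = 0.0675 × 400 = 27.00 ≈ 27.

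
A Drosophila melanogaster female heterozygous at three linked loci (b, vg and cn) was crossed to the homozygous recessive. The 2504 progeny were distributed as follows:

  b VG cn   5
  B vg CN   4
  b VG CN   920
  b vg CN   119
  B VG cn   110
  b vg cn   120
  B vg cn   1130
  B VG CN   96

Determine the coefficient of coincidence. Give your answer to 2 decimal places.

The two most frequent reciprocal classes, b VG CN and B vg cn, are the parental types, so the F1 was b VG CN / B vg cn.
The two rarest classes, b VG cn and B vg CN, are the double crossovers. Comparing them with the parentals, only the cn allele has switched, so cn is the middle locus and the order is b – cn – vg.
b–cn: (216 + 9)/2504 = 0.0899; cn–vg: (229 + 9)/2504 = 0.0950.
Expected DCO frequency = 0.0899 × 0.0950 ≈ 0.00854; observed = 9/2504 ≈ 0.00359.
Coefficient of coincidence = 0.00359/0.00854 ≈ 0.42.

0.42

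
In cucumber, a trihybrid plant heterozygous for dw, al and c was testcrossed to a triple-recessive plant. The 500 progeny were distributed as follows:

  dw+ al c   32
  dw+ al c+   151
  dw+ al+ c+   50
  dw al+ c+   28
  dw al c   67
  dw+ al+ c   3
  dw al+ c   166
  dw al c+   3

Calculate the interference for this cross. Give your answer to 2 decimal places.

The two most frequent reciprocal classes, dw al+ c and dw+ al c+, are the parental types, so the F1 was dw al+ c / dw+ al c+.
The two rarest classes, dw+ al+ c and dw al c+, are the double crossovers. Comparing them with the parentals, only the dw allele has switched, so dw is the middle locus and the order is c – dw – al.
c–dw: (60 + 6)/500 = 0.1320; dw–al: (117 + 6)/500 = 0.2460.
Expected DCO frequency = 0.1320 × 0.2460 ≈ 0.03247; observed = 6/500 ≈ 0.01200.
Coefficient of coincidence = 0.01200/0.03247 ≈ 0.37; interference = 1 − 0.37 = 0.63.

0.63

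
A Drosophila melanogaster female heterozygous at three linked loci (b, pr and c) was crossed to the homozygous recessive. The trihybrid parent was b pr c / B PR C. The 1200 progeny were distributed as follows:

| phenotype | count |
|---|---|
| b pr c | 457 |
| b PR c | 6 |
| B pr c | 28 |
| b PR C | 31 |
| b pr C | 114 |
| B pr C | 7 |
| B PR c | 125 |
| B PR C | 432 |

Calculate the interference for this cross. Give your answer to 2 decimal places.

The two rarest classes, b PR c and B pr C, are the double crossovers. Comparing them with the parentals, only the pr allele has switched, so pr is the middle locus and the order is c – pr – b.
c–pr: (239 + 13)/1200 = 0.2100; pr–b: (59 + 13)/1200 = 0.0600.
Expected DCO frequency = 0.2100 × 0.0600 ≈ 0.01260; observed = 13/1200 ≈ 0.01083.
Coefficient of coincidence = 0.01083/0.01260 ≈ 0.86; interference = 1 − 0.86 = 0.14.

0.14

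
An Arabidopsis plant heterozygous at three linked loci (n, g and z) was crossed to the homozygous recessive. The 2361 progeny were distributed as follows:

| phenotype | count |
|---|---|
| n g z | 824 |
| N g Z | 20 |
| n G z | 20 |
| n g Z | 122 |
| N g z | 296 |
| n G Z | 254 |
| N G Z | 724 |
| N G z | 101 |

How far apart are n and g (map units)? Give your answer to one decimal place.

25.0 map units

The two most frequent reciprocal classes, N G Z and n g z, are the parental types, so the F1 was N G Z / n g z.
The two rarest classes, N g Z and n G z, are the double crossovers. Comparing them with the parentals, only the g allele has switched, so g is the middle locus and the order is n – g – z.
Crossovers in the n–g interval produce the single-crossover classes n G Z and N g z (254 + 296 = 550) plus the double crossovers (40).
RF(n–g) = (550 + 40) / 2361 = 590/2361 = 0.2499 → 25.0 map units.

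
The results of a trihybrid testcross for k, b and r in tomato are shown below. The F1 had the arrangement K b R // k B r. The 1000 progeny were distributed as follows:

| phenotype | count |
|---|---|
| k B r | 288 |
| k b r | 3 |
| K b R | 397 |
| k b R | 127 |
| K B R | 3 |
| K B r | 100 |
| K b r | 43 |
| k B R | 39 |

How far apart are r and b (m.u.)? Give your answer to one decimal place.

8.8 m.u.

The two rarest classes, K B R and k b r, are the double crossovers. Comparing them with the parentals, only the b allele has switched, so b is the middle locus and the order is k – b – r.
Crossovers in the b–r interval produce the single-crossover classes K b r and k B R (43 + 39 = 82) plus the double crossovers (6).
RF(b–r) = (82 + 6) / 1000 = 88/1000 = 0.0880 → 8.8 m.u.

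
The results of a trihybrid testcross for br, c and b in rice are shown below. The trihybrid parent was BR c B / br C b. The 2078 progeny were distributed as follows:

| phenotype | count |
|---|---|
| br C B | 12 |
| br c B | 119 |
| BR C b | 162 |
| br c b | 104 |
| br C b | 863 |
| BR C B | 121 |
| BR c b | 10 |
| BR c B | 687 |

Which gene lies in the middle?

The two rarest classes, BR c b and br C B, are the double crossovers. Comparing them with the parentals, only the b allele has switched, so b is the middle locus and the order is c – b – br.

b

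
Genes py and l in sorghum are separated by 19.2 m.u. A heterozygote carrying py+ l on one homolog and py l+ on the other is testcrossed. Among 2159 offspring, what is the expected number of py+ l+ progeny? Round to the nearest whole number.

A map distance of 19.2 m.u. corresponds to a recombination frequency of 0.192.
The F1 is py+ l / py l+, so py+ l+ is a recombinant gamete class with expected frequency r/2 = 0.192/2 = 0.0960.
Expected number = 0.0960 × 2159 = 207.26 ≈ 207.

207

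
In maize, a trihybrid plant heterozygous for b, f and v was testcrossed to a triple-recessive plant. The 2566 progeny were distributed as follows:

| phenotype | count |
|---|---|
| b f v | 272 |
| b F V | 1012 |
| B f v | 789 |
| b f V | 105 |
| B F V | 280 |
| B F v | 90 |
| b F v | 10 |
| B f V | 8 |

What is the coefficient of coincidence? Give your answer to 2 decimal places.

The two most frequent reciprocal classes, b F V and B f v, are the parental types, so the F1 was b F V / B f v.
The two rarest classes, b F v and B f V, are the double crossovers. Comparing them with the parentals, only the v allele has switched, so v is the middle locus and the order is b – v – f.
b–v: (552 + 18)/2566 = 0.2221; v–f: (195 + 18)/2566 = 0.0830.
Expected DCO frequency = 0.2221 × 0.0830 ≈ 0.01843; observed = 18/2566 ≈ 0.00701.
Coefficient of coincidence = 0.00701/0.01843 ≈ 0.38.

0.38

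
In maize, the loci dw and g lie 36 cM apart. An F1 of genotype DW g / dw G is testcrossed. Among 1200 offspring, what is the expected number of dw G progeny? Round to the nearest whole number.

A map distance of 36 cM corresponds to a recombination frequency of 0.360.
The F1 is DW g / dw G, so dw G is a parental gamete class with expected frequency (1 − r)/2 = 0.640/2 = 0.3200.
Expected number = 0.3200 × 1200 = 384.00 ≈ 384.

384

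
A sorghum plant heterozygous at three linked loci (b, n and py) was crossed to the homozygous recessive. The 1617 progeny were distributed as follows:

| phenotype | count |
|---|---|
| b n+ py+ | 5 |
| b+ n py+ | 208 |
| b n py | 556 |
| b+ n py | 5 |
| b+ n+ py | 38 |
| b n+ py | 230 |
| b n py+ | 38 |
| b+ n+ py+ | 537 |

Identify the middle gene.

The two most frequent reciprocal classes, b+ n+ py+ and b n py, are the parental types, so the F1 was b+ n+ py+ / b n py.
The two rarest classes, b n+ py+ and b+ n py, are the double crossovers. Comparing them with the parentals, only the b allele has switched, so b is the middle locus and the order is py – b – n.

b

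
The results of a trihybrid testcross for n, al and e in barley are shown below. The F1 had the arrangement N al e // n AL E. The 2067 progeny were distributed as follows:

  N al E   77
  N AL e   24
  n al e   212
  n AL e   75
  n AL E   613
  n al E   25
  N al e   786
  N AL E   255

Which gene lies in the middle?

The two rarest classes, N AL e and n al E, are the double crossovers. Comparing them with the parentals, only the al allele has switched, so al is the middle locus and the order is n – al – e.

al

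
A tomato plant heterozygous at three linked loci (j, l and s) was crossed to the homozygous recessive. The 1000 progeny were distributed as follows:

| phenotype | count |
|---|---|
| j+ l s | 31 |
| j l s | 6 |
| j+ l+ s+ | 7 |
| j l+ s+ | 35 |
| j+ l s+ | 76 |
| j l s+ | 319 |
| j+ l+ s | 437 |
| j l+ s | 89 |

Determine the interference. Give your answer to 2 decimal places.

0.08

The two most frequent reciprocal classes, j l s+ and j+ l+ s, are the parental types, so the F1 was j l s+ / j+ l+ s.
The two rarest classes, j l s and j+ l+ s+, are the double crossovers. Comparing them with the parentals, only the s allele has switched, so s is the middle locus and the order is l – s – j.
l–s: (66 + 13)/1000 = 0.0790; s–j: (165 + 13)/1000 = 0.1780.
Expected DCO frequency = 0.0790 × 0.1780 ≈ 0.01406; observed = 13/1000 ≈ 0.01300.
Coefficient of coincidence = 0.01300/0.01406 ≈ 0.92; interference = 1 − 0.92 = 0.08.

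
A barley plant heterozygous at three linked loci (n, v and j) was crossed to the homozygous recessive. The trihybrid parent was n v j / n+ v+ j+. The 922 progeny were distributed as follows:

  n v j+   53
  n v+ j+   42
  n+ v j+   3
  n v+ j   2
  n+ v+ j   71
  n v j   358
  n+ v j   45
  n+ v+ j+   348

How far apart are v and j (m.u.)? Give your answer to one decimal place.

The two rarest classes, n v+ j and n+ v j+, are the double crossovers. Comparing them with the parentals, only the v allele has switched, so v is the middle locus and the order is j – v – n.
Crossovers in the j–v interval produce the single-crossover classes n v j+ and n+ v+ j (53 + 71 = 124) plus the double crossovers (5).
RF(j–v) = (124 + 5) / 922 = 129/922 = 0.1399 → 14.0 m.u.

14.0 m.u.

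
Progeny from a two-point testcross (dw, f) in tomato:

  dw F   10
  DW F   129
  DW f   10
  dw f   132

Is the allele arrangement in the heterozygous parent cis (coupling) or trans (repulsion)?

The two most frequent classes are DW F (129) and dw f (132); these are the parental (non-recombinant) types.
So the F1 carried DW F on one chromosome and dw f on the other — the recessive alleles are on the same chromosome (cis / coupling).

cis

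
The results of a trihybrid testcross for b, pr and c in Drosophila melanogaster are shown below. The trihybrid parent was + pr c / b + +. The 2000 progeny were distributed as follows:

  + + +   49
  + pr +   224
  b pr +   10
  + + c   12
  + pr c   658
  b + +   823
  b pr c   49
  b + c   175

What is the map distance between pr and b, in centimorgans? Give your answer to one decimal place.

6.0 centimorgans

The two rarest classes, + + c and b pr +, are the double crossovers. Comparing them with the parentals, only the pr allele has switched, so pr is the middle locus and the order is c – pr – b.
Crossovers in the pr–b interval produce the single-crossover classes b pr c and + + + (49 + 49 = 98) plus the double crossovers (22).
RF(pr–b) = (98 + 22) / 2000 = 120/2000 = 0.0600 → 6.0 centimorgans.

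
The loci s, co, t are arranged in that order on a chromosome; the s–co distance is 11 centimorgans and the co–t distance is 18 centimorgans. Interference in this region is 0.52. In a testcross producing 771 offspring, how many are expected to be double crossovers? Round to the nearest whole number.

7

Map distances give recombination frequencies of 0.110 and 0.180 for the two intervals.
With interference 0.52 (so coincidence = 0.48), expected double-crossover frequency = 0.110 × 0.180 × 0.48 = 0.00950.
Expected number = 0.00950 × 771 = 7.33 ≈ 7.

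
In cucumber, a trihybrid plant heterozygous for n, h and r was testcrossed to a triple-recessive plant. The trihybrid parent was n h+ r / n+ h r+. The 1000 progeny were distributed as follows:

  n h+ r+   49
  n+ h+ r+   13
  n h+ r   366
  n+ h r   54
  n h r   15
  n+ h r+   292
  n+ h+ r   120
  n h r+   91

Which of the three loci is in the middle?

h

The two rarest classes, n h r and n+ h+ r+, are the double crossovers. Comparing them with the parentals, only the h allele has switched, so h is the middle locus and the order is n – h – r.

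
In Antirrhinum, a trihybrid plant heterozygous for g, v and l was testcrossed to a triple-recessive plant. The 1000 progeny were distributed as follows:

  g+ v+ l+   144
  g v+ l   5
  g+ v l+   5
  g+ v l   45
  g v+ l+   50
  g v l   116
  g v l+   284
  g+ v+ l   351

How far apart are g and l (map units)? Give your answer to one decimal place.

27.0 map units

The two most frequent reciprocal classes, g v l+ and g+ v+ l, are the parental types, so the F1 was g v l+ / g+ v+ l.
The two rarest classes, g+ v l+ and g v+ l, are the double crossovers. Comparing them with the parentals, only the g allele has switched, so g is the middle locus and the order is v – g – l.
Crossovers in the g–l interval produce the single-crossover classes g v l and g+ v+ l+ (116 + 144 = 260) plus the double crossovers (10).
RF(g–l) = (260 + 10) / 1000 = 270/1000 = 0.2700 → 27.0 map units.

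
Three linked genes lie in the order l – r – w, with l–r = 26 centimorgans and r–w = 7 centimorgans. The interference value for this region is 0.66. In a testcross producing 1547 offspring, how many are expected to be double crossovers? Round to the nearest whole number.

10

Map distances give recombination frequencies of 0.260 and 0.070 for the two intervals.
With interference 0.66 (so coincidence = 0.34), expected double-crossover frequency = 0.260 × 0.070 × 0.34 = 0.00619.
Expected number = 0.00619 × 1547 = 9.57 ≈ 10.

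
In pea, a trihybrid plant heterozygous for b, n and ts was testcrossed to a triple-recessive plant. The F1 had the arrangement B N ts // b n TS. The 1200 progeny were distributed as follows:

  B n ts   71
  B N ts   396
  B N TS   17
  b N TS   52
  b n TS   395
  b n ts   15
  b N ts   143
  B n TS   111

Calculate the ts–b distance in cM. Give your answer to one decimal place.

The two rarest classes, B N TS and b n ts, are the double crossovers. Comparing them with the parentals, only the ts allele has switched, so ts is the middle locus and the order is n – ts – b.
Crossovers in the ts–b interval produce the single-crossover classes b N ts and B n TS (143 + 111 = 254) plus the double crossovers (32).
RF(ts–b) = (254 + 32) / 1200 = 286/1200 = 0.2383 → 23.8 cM.

23.8 cM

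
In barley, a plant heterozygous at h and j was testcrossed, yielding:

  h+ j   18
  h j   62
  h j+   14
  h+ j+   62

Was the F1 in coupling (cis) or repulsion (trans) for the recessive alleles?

cis

The two most frequent classes are h+ j+ (62) and h j (62); these are the parental (non-recombinant) types.
So the F1 carried h+ j+ on one chromosome and h j on the other — the recessive alleles are on the same chromosome (cis / coupling).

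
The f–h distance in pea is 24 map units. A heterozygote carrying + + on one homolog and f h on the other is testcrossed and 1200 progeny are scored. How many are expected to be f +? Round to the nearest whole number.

A map distance of 24 map units corresponds to a recombination frequency of 0.240.
The F1 is + + / f h, so f + is a recombinant gamete class with expected frequency r/2 = 0.240/2 = 0.1200.
Expected number = 0.1200 × 1200 = 144.00 ≈ 144.

144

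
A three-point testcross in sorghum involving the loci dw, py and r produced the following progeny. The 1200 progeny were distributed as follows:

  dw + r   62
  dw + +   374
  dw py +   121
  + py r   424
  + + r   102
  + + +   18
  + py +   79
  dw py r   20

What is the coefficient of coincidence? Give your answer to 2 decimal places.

The two most frequent reciprocal classes, dw + + and + py r, are the parental types, so the F1 was dw + + / + py r.
The two rarest classes, + + + and dw py r, are the double crossovers. Comparing them with the parentals, only the dw allele has switched, so dw is the middle locus and the order is py – dw – r.
py–dw: (223 + 38)/1200 = 0.2175; dw–r: (141 + 38)/1200 = 0.1492.
Expected DCO frequency = 0.2175 × 0.1492 ≈ 0.03245; observed = 38/1200 ≈ 0.03167.
Coefficient of coincidence = 0.03167/0.03245 ≈ 0.98.

0.98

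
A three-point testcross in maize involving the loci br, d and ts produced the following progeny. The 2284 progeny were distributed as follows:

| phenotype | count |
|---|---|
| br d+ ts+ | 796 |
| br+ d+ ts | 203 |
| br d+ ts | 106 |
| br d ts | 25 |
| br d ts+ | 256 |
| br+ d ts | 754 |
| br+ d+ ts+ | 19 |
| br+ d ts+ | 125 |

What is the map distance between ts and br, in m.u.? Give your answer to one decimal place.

The two most frequent reciprocal classes, br+ d ts and br d+ ts+, are the parental types, so the F1 was br+ d ts / br d+ ts+.
The two rarest classes, br d ts and br+ d+ ts+, are the double crossovers. Comparing them with the parentals, only the br allele has switched, so br is the middle locus and the order is d – br – ts.
Crossovers in the br–ts interval produce the single-crossover classes br+ d ts+ and br d+ ts (125 + 106 = 231) plus the double crossovers (44).
RF(br–ts) = (231 + 44) / 2284 = 275/2284 = 0.1204 → 12.0 m.u.

12.0 m.u.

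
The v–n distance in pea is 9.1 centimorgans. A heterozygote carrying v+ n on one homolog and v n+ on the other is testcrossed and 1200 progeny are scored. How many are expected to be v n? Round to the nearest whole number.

A map distance of 9.1 centimorgans corresponds to a recombination frequency of 0.091.
The F1 is v+ n / v n+, so v n is a recombinant gamete class with expected frequency r/2 = 0.091/2 = 0.0455.
Expected number = 0.0455 × 1200 = 54.60 ≈ 55.

55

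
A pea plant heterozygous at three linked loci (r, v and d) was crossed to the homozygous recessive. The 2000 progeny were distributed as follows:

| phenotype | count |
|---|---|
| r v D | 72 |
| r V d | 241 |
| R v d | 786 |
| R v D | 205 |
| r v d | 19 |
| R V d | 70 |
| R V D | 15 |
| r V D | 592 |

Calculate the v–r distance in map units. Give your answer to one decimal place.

8.8 map units

The two most frequent reciprocal classes, R v d and r V D, are the parental types, so the F1 was R v d / r V D.
The two rarest classes, r v d and R V D, are the double crossovers. Comparing them with the parentals, only the r allele has switched, so r is the middle locus and the order is v – r – d.
Crossovers in the v–r interval produce the single-crossover classes R V d and r v D (70 + 72 = 142) plus the double crossovers (34).
RF(v–r) = (142 + 34) / 2000 = 176/2000 = 0.0880 → 8.8 map units.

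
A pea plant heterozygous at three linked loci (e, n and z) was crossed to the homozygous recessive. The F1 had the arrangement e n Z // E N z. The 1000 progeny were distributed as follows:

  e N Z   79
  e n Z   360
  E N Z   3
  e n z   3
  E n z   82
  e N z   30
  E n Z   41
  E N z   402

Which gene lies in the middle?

The two rarest classes, e n z and E N Z, are the double crossovers. Comparing them with the parentals, only the z allele has switched, so z is the middle locus and the order is n – z – e.

z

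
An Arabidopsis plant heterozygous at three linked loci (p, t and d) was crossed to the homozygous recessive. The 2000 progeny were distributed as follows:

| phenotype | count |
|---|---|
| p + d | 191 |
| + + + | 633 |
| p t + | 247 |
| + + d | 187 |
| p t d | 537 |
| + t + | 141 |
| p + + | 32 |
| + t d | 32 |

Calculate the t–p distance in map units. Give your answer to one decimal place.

19.8 map units

The two most frequent reciprocal classes, p t d and + + +, are the parental types, so the F1 was p t d / + + +.
The two rarest classes, + t d and p + +, are the double crossovers. Comparing them with the parentals, only the p allele has switched, so p is the middle locus and the order is d – p – t.
Crossovers in the p–t interval produce the single-crossover classes p + d and + t + (191 + 141 = 332) plus the double crossovers (64).
RF(p–t) = (332 + 64) / 2000 = 396/2000 = 0.1980 → 19.8 map units.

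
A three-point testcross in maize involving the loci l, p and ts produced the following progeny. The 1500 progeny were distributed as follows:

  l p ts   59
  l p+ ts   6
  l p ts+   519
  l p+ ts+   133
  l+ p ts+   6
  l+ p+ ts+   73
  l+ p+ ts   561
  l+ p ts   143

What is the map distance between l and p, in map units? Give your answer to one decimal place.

The two most frequent reciprocal classes, l p ts+ and l+ p+ ts, are the parental types, so the F1 was l p ts+ / l+ p+ ts.
The two rarest classes, l+ p ts+ and l p+ ts, are the double crossovers. Comparing them with the parentals, only the l allele has switched, so l is the middle locus and the order is p – l – ts.
Crossovers in the p–l interval produce the single-crossover classes l p+ ts+ and l+ p ts (133 + 143 = 276) plus the double crossovers (12).
RF(p–l) = (276 + 12) / 1500 = 288/1500 = 0.1920 → 19.2 map units.

19.2 map units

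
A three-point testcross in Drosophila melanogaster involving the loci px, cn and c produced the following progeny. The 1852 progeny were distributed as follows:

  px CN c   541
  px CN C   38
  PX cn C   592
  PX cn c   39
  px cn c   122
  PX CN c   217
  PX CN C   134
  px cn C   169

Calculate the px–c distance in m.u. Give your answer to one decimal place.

The two most frequent reciprocal classes, px CN c and PX cn C, are the parental types, so the F1 was px CN c / PX cn C.
The two rarest classes, px CN C and PX cn c, are the double crossovers. Comparing them with the parentals, only the c allele has switched, so c is the middle locus and the order is cn – c – px.
Crossovers in the c–px interval produce the single-crossover classes PX CN c and px cn C (217 + 169 = 386) plus the double crossovers (77).
RF(c–px) = (386 + 77) / 1852 = 463/1852 = 0.2500 → 25.0 m.u.

25.0 m.u.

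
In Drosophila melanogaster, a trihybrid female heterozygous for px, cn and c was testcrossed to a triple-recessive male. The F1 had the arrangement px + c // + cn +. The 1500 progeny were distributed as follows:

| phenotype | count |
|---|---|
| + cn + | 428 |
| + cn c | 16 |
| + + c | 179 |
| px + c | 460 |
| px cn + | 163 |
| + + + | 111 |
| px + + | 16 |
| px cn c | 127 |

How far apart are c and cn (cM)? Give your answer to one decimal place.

18.0 cM

The two rarest classes, px + + and + cn c, are the double crossovers. Comparing them with the parentals, only the c allele has switched, so c is the middle locus and the order is cn – c – px.
Crossovers in the cn–c interval produce the single-crossover classes px cn c and + + + (127 + 111 = 238) plus the double crossovers (32).
RF(cn–c) = (238 + 32) / 1500 = 270/1500 = 0.1800 → 18.0 cM.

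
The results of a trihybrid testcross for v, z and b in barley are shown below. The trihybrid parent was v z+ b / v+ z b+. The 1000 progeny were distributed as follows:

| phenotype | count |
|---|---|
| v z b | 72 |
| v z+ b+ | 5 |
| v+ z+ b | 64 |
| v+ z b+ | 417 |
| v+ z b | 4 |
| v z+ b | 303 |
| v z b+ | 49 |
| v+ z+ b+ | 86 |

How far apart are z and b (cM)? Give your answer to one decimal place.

16.7 cM

The two rarest classes, v z+ b+ and v+ z b, are the double crossovers. Comparing them with the parentals, only the b allele has switched, so b is the middle locus and the order is v – b – z.
Crossovers in the b–z interval produce the single-crossover classes v z b and v+ z+ b+ (72 + 86 = 158) plus the double crossovers (9).
RF(b–z) = (158 + 9) / 1000 = 167/1000 = 0.1670 → 16.7 cM.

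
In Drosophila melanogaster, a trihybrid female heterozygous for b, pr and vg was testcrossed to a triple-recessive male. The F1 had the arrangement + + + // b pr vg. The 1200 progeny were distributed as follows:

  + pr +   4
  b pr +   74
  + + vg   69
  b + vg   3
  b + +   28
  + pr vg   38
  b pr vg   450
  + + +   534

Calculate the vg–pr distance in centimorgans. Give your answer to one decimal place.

12.5 centimorgans

The two rarest classes, + pr + and b + vg, are the double crossovers. Comparing them with the parentals, only the pr allele has switched, so pr is the middle locus and the order is b – pr – vg.
Crossovers in the pr–vg interval produce the single-crossover classes + + vg and b pr + (69 + 74 = 143) plus the double crossovers (7).
RF(pr–vg) = (143 + 7) / 1200 = 150/1200 = 0.1250 → 12.5 centimorgans.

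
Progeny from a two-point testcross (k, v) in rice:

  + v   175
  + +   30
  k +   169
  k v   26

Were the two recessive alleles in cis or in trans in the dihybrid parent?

trans

The two most frequent classes are + v (175) and k + (169); these are the parental (non-recombinant) types.
So the F1 carried + v on one chromosome and k + on the other — the recessive alleles are on opposite chromosomes (trans / repulsion).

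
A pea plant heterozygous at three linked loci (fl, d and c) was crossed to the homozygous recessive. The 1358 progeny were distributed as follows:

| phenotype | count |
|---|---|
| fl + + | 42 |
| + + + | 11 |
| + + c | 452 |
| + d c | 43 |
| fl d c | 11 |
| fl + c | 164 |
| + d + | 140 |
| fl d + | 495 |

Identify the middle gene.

c

The two most frequent reciprocal classes, fl d + and + + c, are the parental types, so the F1 was fl d + / + + c.
The two rarest classes, fl d c and + + +, are the double crossovers. Comparing them with the parentals, only the c allele has switched, so c is the middle locus and the order is d – c – fl.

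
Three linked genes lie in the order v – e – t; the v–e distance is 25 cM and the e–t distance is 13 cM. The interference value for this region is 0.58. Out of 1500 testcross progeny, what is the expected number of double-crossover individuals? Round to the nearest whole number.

Map distances give recombination frequencies of 0.250 and 0.130 for the two intervals.
With interference 0.58 (so coincidence = 0.42), expected double-crossover frequency = 0.250 × 0.130 × 0.42 = 0.01365.
Expected number = 0.01365 × 1500 = 20.48 ≈ 20.

20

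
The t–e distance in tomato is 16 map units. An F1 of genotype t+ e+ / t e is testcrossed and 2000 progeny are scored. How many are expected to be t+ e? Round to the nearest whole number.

160

A map distance of 16 map units corresponds to a recombination frequency of 0.160.
The F1 is t+ e+ / t e, so t+ e is a recombinant gamete class with expected frequency r/2 = 0.160/2 = 0.0800.
Expected number = 0.0800 × 2000 = 160.00 ≈ 160.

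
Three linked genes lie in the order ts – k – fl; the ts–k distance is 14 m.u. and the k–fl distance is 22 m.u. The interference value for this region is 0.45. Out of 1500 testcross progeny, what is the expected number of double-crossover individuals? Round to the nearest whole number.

25

Map distances give recombination frequencies of 0.140 and 0.220 for the two intervals.
With interference 0.45 (so coincidence = 0.55), expected double-crossover frequency = 0.140 × 0.220 × 0.55 = 0.01694.
Expected number = 0.01694 × 1500 = 25.41 ≈ 25.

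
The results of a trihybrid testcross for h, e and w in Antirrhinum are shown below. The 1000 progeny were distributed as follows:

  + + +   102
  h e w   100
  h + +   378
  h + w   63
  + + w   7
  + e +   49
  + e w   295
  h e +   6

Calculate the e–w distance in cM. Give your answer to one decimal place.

The two most frequent reciprocal classes, h + + and + e w, are the parental types, so the F1 was h + + / + e w.
The two rarest classes, h e + and + + w, are the double crossovers. Comparing them with the parentals, only the e allele has switched, so e is the middle locus and the order is h – e – w.
Crossovers in the e–w interval produce the single-crossover classes h + w and + e + (63 + 49 = 112) plus the double crossovers (13).
RF(e–w) = (112 + 13) / 1000 = 125/1000 = 0.1250 → 12.5 cM.

12.5 cM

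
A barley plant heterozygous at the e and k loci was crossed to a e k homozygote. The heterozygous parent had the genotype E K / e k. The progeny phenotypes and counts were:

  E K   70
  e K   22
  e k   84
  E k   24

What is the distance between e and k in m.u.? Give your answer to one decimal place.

23.0 m.u.

The recombinant classes are E k and e K: 24 + 22 = 46.
Recombination frequency = 46/200 = 0.2300 ≈ 23.0%, i.e. 23.0 m.u.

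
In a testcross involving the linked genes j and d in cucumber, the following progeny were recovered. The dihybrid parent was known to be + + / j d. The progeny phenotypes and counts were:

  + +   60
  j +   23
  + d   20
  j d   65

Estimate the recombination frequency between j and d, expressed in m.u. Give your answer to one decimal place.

The recombinant classes are + d and j +: 20 + 23 = 43.
Recombination frequency = 43/168 = 0.2560 ≈ 25.6%, i.e. 25.6 m.u.

25.6 m.u.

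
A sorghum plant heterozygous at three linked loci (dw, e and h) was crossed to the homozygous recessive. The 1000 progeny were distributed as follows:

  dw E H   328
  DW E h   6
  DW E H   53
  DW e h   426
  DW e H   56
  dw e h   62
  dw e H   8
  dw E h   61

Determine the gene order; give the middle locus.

e

The two most frequent reciprocal classes, DW e h and dw E H, are the parental types, so the F1 was DW e h / dw E H.
The two rarest classes, DW E h and dw e H, are the double crossovers. Comparing them with the parentals, only the e allele has switched, so e is the middle locus and the order is h – e – dw.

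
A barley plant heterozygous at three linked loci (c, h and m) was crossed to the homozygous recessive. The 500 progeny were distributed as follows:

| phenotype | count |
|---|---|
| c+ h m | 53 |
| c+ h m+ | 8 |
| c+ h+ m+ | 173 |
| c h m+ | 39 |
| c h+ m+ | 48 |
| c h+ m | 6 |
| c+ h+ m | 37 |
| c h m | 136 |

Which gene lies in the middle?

The two most frequent reciprocal classes, c h m and c+ h+ m+, are the parental types, so the F1 was c h m / c+ h+ m+.
The two rarest classes, c h+ m and c+ h m+, are the double crossovers. Comparing them with the parentals, only the h allele has switched, so h is the middle locus and the order is c – h – m.

h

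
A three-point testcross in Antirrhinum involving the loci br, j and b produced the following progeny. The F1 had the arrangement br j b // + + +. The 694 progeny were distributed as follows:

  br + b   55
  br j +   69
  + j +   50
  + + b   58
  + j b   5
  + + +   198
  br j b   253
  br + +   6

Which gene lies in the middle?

The two rarest classes, + j b and br + +, are the double crossovers. Comparing them with the parentals, only the br allele has switched, so br is the middle locus and the order is b – br – j.

br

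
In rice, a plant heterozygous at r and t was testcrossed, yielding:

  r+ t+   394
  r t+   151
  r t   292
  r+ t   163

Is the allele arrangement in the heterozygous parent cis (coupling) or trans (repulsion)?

The two most frequent classes are r+ t+ (394) and r t (292); these are the parental (non-recombinant) types.
So the F1 carried r+ t+ on one chromosome and r t on the other — the recessive alleles are on the same chromosome (cis / coupling).

cis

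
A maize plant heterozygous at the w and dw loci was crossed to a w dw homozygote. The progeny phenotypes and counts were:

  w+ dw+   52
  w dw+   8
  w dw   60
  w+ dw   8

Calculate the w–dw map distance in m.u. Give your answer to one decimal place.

12.5 m.u.

The two most frequent classes, w+ dw+ (52) and w dw (60), are the parental types, so the F1 was w+ dw+ / w dw.
The recombinant classes are w+ dw and w dw+: 8 + 8 = 16.
Recombination frequency = 16/128 = 0.1250 ≈ 12.5%, i.e. 12.5 m.u.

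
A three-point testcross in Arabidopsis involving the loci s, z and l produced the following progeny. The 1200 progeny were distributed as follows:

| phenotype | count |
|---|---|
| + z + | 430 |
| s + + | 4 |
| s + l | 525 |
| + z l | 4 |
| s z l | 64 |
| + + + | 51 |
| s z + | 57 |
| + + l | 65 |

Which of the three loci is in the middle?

l

The two most frequent reciprocal classes, s + l and + z +, are the parental types, so the F1 was s + l / + z +.
The two rarest classes, s + + and + z l, are the double crossovers. Comparing them with the parentals, only the l allele has switched, so l is the middle locus and the order is s – l – z.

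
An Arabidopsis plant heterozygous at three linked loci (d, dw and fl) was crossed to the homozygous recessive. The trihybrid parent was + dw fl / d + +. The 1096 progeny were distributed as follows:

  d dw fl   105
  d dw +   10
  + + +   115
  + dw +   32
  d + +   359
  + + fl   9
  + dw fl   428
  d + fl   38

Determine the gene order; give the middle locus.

The two rarest classes, + + fl and d dw +, are the double crossovers. Comparing them with the parentals, only the dw allele has switched, so dw is the middle locus and the order is d – dw – fl.

dw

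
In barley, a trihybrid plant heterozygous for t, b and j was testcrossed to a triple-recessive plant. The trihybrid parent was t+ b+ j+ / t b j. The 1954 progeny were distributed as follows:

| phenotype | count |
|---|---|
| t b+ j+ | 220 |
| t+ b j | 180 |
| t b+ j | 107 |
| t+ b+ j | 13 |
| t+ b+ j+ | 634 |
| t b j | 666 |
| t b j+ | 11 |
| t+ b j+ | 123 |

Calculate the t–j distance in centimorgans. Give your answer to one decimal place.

21.7 centimorgans

The two rarest classes, t+ b+ j and t b j+, are the double crossovers. Comparing them with the parentals, only the j allele has switched, so j is the middle locus and the order is b – j – t.
Crossovers in the j–t interval produce the single-crossover classes t b+ j+ and t+ b j (220 + 180 = 400) plus the double crossovers (24).
RF(j–t) = (400 + 24) / 1954 = 424/1954 = 0.2170 → 21.7 centimorgans.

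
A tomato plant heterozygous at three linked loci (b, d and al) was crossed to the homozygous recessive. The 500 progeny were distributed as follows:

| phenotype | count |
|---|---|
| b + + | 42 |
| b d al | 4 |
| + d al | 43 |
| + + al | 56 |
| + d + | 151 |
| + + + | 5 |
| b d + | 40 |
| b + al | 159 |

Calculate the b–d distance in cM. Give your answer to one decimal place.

The two most frequent reciprocal classes, b + al and + d +, are the parental types, so the F1 was b + al / + d +.
The two rarest classes, b d al and + + +, are the double crossovers. Comparing them with the parentals, only the d allele has switched, so d is the middle locus and the order is al – d – b.
Crossovers in the d–b interval produce the single-crossover classes + + al and b d + (56 + 40 = 96) plus the double crossovers (9).
RF(d–b) = (96 + 9) / 500 = 105/500 = 0.2100 → 21.0 cM.

21.0 cM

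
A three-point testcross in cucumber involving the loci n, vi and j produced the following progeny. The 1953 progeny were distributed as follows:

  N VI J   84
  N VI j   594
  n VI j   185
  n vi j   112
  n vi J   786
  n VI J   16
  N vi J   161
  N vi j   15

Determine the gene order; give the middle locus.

vi

The two most frequent reciprocal classes, n vi J and N VI j, are the parental types, so the F1 was n vi J / N VI j.
The two rarest classes, n VI J and N vi j, are the double crossovers. Comparing them with the parentals, only the vi allele has switched, so vi is the middle locus and the order is n – vi – j.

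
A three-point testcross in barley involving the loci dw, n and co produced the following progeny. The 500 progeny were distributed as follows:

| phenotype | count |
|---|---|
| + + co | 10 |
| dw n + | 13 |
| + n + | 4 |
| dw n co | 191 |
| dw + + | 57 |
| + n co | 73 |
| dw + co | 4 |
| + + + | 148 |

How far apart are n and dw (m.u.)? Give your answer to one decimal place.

27.6 m.u.

The two most frequent reciprocal classes, + + + and dw n co, are the parental types, so the F1 was + + + / dw n co.
The two rarest classes, + n + and dw + co, are the double crossovers. Comparing them with the parentals, only the n allele has switched, so n is the middle locus and the order is dw – n – co.
Crossovers in the dw–n interval produce the single-crossover classes dw + + and + n co (57 + 73 = 130) plus the double crossovers (8).
RF(dw–n) = (130 + 8) / 500 = 138/500 = 0.2760 → 27.6 m.u.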